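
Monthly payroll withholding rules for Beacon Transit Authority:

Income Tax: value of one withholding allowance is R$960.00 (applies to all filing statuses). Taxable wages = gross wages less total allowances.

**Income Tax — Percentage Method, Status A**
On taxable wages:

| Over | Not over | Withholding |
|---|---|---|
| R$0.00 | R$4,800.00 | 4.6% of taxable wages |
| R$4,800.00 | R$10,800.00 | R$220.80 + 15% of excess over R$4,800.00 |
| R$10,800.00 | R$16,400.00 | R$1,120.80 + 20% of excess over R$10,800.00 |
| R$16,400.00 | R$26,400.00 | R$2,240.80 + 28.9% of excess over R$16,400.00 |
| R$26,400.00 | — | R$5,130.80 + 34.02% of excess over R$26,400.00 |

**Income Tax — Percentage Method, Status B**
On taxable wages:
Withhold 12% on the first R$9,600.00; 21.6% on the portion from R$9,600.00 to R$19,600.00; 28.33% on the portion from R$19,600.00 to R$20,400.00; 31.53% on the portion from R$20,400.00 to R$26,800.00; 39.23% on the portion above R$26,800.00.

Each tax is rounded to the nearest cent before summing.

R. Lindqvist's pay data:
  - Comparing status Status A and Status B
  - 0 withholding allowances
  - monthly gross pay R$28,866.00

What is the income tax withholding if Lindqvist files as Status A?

R$5,969.73

Income Tax (Status A): taxable = R$28,866.00
  R$5,130.80 + 34.02% × (R$28,866.00 − R$26,400.00) = R$5,130.80 + 34.02% × R$2,466.00 = R$5,969.73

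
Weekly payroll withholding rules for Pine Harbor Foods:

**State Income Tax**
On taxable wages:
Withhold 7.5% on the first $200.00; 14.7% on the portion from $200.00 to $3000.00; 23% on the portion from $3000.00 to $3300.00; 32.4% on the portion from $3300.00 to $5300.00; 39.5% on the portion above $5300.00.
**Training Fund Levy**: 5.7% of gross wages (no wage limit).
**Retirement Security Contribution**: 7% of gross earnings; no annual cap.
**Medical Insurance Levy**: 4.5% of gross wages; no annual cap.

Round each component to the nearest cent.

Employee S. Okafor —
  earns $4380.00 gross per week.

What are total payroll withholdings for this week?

$1598.88

State Income Tax: taxable = $4380.00
  $495.60 + 32.4% × ($4380.00 − $3300.00) = $495.60 + 32.4% × $1080.00 = $845.52
Training Fund Levy: 5.7% × $4380.00 = $249.66
Retirement Security Contribution: 7% × $4380.00 = $306.60
Medical Insurance Levy: 4.5% × $4380.00 = $197.10
Total: $845.52 + $249.66 + $306.60 + $197.10 = $1598.88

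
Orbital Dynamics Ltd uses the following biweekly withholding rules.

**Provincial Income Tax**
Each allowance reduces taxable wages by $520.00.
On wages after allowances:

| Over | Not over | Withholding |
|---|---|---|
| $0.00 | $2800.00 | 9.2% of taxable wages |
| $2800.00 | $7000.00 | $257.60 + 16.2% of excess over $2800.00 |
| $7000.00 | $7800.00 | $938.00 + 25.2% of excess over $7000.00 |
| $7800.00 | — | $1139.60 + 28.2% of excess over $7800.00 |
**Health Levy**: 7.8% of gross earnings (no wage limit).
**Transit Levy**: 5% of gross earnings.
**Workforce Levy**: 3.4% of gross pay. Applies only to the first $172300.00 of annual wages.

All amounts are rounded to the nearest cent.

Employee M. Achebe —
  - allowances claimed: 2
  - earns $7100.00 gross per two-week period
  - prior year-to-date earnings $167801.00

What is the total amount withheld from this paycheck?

$1847.49

Provincial Income Tax: taxable = $7100.00 − 2×$520.00 = $6060.00
  $257.60 + 16.2% × ($6060.00 − $2800.00) = $257.60 + 16.2% × $3260.00 = $785.72
Health Levy: 7.8% × $7100.00 = $553.80
Transit Levy: 5% × $7100.00 = $355.00
Workforce Levy: cap $172300.00 − YTD $167801.00 = $4499.00 subject; 3.4% × $4499.00 = $152.97
Total: $785.72 + $553.80 + $355.00 + $152.97 = $1847.49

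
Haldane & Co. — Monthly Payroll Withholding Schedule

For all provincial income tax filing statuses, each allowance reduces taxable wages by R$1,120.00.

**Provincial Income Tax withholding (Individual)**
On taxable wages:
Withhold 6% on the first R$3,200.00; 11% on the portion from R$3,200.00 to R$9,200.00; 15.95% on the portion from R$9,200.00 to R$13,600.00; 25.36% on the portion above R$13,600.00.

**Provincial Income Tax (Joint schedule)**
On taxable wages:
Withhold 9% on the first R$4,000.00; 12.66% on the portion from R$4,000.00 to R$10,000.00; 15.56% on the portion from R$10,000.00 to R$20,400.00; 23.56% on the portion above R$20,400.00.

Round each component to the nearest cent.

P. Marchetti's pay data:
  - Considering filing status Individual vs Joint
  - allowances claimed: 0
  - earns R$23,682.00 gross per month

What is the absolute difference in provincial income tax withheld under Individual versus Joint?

Provincial Income Tax (Individual): taxable = R$23,682.00
  R$1,553.80 + 25.36% × (R$23,682.00 − R$13,600.00) = R$1,553.80 + 25.36% × R$10,082.00 = R$4,110.60
Provincial Income Tax (Joint): taxable = R$23,682.00
  R$2,737.84 + 23.56% × (R$23,682.00 − R$20,400.00) = R$2,737.84 + 23.56% × R$3,282.00 = R$3,511.08
Difference: |R$4,110.60 − R$3,511.08| = R$599.52 (higher under Individual)

R$599.52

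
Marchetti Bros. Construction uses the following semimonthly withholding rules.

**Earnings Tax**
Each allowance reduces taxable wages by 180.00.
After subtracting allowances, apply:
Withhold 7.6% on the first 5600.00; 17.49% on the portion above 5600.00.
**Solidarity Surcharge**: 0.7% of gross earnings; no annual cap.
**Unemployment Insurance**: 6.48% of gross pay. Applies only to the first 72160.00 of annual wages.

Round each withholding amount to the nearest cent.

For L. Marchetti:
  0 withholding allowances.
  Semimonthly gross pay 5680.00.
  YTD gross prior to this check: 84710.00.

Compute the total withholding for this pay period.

479.35

Earnings Tax: taxable = 5680.00
  425.60 + 17.49% × (5680.00 − 5600.00) = 425.60 + 17.49% × 80.00 = 439.59
Solidarity Surcharge: 0.7% × 5680.00 = 39.76
Unemployment Insurance: YTD 84710.00 ≥ cap 72160.00 → 0.00
Total: 439.59 + 39.76 + 0.00 = 479.35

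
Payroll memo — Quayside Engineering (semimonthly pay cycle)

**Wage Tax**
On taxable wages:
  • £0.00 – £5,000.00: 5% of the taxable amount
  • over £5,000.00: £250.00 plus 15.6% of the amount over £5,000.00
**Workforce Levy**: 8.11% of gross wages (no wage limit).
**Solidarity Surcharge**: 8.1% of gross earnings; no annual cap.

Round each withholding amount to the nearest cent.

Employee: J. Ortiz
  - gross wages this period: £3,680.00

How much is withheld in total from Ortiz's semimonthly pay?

£780.53

Wage Tax: taxable = £3,680.00
  5% × £3,680.00 = £184.00
Workforce Levy: 8.11% × £3,680.00 = £298.45
Solidarity Surcharge: 8.1% × £3,680.00 = £298.08
Total: £184.00 + £298.45 + £298.08 = £780.53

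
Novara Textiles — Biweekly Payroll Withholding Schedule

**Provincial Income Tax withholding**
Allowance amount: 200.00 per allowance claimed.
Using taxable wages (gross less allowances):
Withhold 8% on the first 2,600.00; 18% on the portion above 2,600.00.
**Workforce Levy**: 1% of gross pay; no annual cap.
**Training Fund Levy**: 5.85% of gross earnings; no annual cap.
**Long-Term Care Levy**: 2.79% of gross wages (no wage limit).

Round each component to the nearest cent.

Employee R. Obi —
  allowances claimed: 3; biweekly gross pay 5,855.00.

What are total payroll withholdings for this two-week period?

1,250.32

Provincial Income Tax: taxable = 5,855.00 − 3×200.00 = 5,255.00
  208.00 + 18% × (5,255.00 − 2,600.00) = 208.00 + 18% × 2,655.00 = 685.90
Workforce Levy: 1% × 5,855.00 = 58.55
Training Fund Levy: 5.85% × 5,855.00 = 342.52
Long-Term Care Levy: 2.79% × 5,855.00 = 163.35
Total: 685.90 + 58.55 + 342.52 + 163.35 = 1,250.32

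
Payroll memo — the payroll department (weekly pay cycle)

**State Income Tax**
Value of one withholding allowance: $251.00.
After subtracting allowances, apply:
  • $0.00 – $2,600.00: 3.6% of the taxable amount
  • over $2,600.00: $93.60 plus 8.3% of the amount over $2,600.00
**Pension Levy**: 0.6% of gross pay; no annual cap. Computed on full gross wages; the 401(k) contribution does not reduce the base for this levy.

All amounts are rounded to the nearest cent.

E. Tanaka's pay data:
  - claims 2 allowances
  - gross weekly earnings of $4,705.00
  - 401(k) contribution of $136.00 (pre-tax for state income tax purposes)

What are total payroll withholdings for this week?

State Income Tax: taxable = $4,705.00 − $136.00 − 2×$251.00 = $4,067.00
  $93.60 + 8.3% × ($4,067.00 − $2,600.00) = $93.60 + 8.3% × $1,467.00 = $215.36
Pension Levy: 0.6% × $4,705.00 = $28.23
Total: $215.36 + $28.23 = $243.59

$243.59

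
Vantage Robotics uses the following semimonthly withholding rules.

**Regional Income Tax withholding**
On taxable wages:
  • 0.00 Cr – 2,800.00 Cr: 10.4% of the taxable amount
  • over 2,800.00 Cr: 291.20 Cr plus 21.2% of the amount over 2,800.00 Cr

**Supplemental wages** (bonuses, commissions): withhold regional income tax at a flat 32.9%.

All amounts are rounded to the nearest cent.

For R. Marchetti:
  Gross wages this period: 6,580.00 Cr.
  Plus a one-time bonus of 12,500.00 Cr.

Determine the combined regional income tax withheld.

5,205.06 Cr

Regional Income Tax: taxable = 6,580.00 Cr
  291.20 Cr + 21.2% × (6,580.00 Cr − 2,800.00 Cr) = 291.20 Cr + 21.2% × 3,780.00 Cr = 1,092.56 Cr
Supplemental (32.9% flat on bonus): 32.9% × 12,500.00 Cr = 4,112.50 Cr
Total regional income tax: 1,092.56 Cr + 4,112.50 Cr = 5,205.06 Cr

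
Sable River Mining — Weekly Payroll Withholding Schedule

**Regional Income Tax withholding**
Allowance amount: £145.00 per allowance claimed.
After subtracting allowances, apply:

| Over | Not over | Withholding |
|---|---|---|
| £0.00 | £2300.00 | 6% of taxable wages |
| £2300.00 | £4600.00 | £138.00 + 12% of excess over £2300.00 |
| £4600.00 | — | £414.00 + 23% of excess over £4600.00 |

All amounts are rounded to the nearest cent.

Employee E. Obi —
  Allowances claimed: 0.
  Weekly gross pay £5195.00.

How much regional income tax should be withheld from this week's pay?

Regional Income Tax: taxable = £5195.00
  £414.00 + 23% × (£5195.00 − £4600.00) = £414.00 + 23% × £595.00 = £550.85

£550.85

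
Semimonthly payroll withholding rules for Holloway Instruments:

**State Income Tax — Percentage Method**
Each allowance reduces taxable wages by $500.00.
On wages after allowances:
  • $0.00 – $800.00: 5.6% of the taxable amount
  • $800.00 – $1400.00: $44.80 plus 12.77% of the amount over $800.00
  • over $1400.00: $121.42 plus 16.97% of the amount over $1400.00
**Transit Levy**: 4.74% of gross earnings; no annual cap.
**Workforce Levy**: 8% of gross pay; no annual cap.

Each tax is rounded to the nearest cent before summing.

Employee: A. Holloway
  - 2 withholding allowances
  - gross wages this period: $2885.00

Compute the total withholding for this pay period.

$571.27

State Income Tax: taxable = $2885.00 − 2×$500.00 = $1885.00
  $121.42 + 16.97% × ($1885.00 − $1400.00) = $121.42 + 16.97% × $485.00 = $203.72
Transit Levy: 4.74% × $2885.00 = $136.75
Workforce Levy: 8% × $2885.00 = $230.80
Total: $203.72 + $136.75 + $230.80 = $571.27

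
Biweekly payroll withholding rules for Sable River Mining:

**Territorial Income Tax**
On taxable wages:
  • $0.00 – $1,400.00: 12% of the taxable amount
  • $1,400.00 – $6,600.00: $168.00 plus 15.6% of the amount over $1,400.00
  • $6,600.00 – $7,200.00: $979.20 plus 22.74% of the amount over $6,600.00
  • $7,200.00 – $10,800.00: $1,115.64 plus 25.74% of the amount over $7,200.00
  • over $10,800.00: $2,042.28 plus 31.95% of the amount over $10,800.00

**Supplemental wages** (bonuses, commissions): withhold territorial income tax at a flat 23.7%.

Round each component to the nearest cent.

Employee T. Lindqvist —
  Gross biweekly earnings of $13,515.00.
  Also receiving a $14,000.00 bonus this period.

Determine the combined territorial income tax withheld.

$6,227.72

Territorial Income Tax: taxable = $13,515.00
  $2,042.28 + 31.95% × ($13,515.00 − $10,800.00) = $2,042.28 + 31.95% × $2,715.00 = $2,909.72
Supplemental (23.7% flat on bonus): 23.7% × $14,000.00 = $3,318.00
Total territorial income tax: $2,909.72 + $3,318.00 = $6,227.72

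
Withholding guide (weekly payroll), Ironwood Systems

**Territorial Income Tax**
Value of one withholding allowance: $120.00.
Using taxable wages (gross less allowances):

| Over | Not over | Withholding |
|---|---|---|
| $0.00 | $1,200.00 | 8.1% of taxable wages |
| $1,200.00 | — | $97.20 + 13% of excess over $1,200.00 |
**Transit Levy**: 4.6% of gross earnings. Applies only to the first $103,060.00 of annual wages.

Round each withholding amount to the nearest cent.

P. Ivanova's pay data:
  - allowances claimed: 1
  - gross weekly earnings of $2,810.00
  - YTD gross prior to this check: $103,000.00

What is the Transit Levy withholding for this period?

Transit Levy: cap $103,060.00 − YTD $103,000.00 = $60.00 subject; 4.6% × $60.00 = $2.76

$2.76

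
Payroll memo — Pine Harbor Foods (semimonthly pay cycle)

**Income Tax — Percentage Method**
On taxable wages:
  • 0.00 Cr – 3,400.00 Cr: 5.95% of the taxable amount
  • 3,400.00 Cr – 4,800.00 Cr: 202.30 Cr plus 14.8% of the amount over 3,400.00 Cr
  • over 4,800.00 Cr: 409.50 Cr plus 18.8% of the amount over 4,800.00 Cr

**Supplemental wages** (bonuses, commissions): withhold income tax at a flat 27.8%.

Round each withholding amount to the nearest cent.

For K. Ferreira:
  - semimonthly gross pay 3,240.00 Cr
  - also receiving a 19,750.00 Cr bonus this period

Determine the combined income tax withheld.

5,683.28 Cr

Income Tax: taxable = 3,240.00 Cr
  5.95% × 3,240.00 Cr = 192.78 Cr
Supplemental (27.8% flat on bonus): 27.8% × 19,750.00 Cr = 5,490.50 Cr
Total income tax: 192.78 Cr + 5,490.50 Cr = 5,683.28 Cr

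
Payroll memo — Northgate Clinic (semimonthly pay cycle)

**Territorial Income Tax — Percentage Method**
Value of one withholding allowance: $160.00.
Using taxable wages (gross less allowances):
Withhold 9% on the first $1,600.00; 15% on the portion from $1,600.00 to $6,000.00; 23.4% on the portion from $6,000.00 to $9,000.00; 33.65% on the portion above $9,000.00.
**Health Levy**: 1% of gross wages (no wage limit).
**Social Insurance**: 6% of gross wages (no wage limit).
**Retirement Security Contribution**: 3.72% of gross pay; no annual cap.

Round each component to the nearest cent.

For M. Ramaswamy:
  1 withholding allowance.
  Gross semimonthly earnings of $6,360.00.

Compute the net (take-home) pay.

Territorial Income Tax: taxable = $6,360.00 − 1×$160.00 = $6,200.00
  $804.00 + 23.4% × ($6,200.00 − $6,000.00) = $804.00 + 23.4% × $200.00 = $850.80
Health Levy: 1% × $6,360.00 = $63.60
Social Insurance: 6% × $6,360.00 = $381.60
Retirement Security Contribution: 3.72% × $6,360.00 = $236.59
Total withheld: $850.80 + $63.60 + $381.60 + $236.59 = $1,532.59
Net pay: $6,360.00 − $1,532.59 = $4,827.41

$4,827.41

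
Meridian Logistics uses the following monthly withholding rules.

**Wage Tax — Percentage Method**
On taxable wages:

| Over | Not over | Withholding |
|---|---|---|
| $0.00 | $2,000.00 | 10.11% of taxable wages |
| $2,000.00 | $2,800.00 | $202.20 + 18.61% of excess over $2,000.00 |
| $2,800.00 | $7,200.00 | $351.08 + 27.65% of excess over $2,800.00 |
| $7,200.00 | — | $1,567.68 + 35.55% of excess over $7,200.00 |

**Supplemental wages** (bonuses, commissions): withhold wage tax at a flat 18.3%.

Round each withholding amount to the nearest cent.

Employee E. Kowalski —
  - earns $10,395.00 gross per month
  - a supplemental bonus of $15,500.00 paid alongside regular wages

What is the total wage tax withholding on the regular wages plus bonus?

$5,540.00

Wage Tax: taxable = $10,395.00
  $1,567.68 + 35.55% × ($10,395.00 − $7,200.00) = $1,567.68 + 35.55% × $3,195.00 = $2,703.50
Supplemental (18.3% flat on bonus): 18.3% × $15,500.00 = $2,836.50
Total wage tax: $2,703.50 + $2,836.50 = $5,540.00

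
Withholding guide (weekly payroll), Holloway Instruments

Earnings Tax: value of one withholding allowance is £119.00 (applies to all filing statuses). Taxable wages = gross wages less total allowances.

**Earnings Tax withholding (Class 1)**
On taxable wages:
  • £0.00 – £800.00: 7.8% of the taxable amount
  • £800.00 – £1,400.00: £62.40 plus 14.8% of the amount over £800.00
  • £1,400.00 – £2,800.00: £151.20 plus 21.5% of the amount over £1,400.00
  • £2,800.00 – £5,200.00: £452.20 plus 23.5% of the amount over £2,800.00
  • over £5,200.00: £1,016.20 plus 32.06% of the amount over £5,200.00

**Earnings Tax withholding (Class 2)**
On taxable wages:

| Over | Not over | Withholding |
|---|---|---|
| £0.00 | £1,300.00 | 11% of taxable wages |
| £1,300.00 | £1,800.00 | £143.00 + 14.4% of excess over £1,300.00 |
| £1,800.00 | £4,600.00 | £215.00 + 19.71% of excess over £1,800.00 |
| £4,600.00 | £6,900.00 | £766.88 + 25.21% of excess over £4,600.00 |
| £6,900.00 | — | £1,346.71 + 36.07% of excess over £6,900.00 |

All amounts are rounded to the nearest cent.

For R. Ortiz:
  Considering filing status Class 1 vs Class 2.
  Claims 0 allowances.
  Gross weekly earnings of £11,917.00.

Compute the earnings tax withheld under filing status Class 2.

Earnings Tax (Class 2): taxable = £11,917.00
  £1,346.71 + 36.07% × (£11,917.00 − £6,900.00) = £1,346.71 + 36.07% × £5,017.00 = £3,156.34

£3,156.34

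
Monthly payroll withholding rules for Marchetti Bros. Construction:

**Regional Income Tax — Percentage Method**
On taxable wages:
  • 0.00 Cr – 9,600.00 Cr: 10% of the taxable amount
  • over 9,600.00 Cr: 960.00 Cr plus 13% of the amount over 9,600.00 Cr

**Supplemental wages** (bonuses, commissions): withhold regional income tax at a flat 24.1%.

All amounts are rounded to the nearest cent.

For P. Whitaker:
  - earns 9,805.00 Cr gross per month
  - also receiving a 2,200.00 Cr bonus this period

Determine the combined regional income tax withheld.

1,516.85 Cr

Regional Income Tax: taxable = 9,805.00 Cr
  960.00 Cr + 13% × (9,805.00 Cr − 9,600.00 Cr) = 960.00 Cr + 13% × 205.00 Cr = 986.65 Cr
Supplemental (24.1% flat on bonus): 24.1% × 2,200.00 Cr = 530.20 Cr
Total regional income tax: 986.65 Cr + 530.20 Cr = 1,516.85 Cr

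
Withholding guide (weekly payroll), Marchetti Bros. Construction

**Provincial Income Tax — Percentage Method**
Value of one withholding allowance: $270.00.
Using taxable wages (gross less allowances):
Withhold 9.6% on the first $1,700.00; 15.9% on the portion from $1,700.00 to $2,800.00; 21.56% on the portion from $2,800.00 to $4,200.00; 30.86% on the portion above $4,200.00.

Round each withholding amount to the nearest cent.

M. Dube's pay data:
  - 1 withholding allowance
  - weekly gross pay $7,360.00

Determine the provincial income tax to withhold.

$1,531.79

Provincial Income Tax: taxable = $7,360.00 − 1×$270.00 = $7,090.00
  $639.94 + 30.86% × ($7,090.00 − $4,200.00) = $639.94 + 30.86% × $2,890.00 = $1,531.79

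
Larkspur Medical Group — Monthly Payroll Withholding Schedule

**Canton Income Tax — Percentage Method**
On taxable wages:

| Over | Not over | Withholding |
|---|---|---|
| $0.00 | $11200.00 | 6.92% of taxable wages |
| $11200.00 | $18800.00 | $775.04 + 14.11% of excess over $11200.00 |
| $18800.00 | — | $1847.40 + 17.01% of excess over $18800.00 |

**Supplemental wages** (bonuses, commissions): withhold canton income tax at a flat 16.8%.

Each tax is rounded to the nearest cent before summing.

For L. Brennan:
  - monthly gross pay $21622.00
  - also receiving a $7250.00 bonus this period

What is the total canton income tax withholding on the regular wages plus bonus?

Canton Income Tax: taxable = $21622.00
  $1847.40 + 17.01% × ($21622.00 − $18800.00) = $1847.40 + 17.01% × $2822.00 = $2327.42
Supplemental (16.8% flat on bonus): 16.8% × $7250.00 = $1218.00
Total canton income tax: $2327.42 + $1218.00 = $3545.42

$3545.42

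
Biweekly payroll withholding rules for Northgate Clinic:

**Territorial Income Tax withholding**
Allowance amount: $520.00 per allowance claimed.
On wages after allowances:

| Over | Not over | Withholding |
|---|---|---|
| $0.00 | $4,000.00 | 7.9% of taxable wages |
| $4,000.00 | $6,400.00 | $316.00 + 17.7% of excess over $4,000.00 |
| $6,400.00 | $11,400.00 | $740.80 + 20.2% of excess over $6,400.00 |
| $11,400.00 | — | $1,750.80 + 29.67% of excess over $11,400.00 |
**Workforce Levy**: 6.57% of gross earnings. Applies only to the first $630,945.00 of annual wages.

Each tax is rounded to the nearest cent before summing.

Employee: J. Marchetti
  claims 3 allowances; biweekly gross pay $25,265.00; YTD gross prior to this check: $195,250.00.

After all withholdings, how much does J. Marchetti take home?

Territorial Income Tax: taxable = $25,265.00 − 3×$520.00 = $23,705.00
  $1,750.80 + 29.67% × ($23,705.00 − $11,400.00) = $1,750.80 + 29.67% × $12,305.00 = $5,401.69
Workforce Levy: 6.57% × $25,265.00 = $1,659.91
Total withheld: $5,401.69 + $1,659.91 = $7,061.60
Net pay: $25,265.00 − $7,061.60 = $18,203.40

$18,203.40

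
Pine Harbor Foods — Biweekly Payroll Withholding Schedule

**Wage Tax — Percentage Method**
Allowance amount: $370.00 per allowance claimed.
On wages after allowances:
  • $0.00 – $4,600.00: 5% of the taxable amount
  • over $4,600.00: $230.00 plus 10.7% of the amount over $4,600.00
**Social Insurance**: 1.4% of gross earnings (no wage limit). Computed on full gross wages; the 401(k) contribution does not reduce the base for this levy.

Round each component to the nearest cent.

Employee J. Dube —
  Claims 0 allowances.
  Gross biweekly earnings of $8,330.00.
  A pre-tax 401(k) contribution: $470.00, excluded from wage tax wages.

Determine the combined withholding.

$695.44

Wage Tax: taxable = $8,330.00 − $470.00 = $7,860.00
  $230.00 + 10.7% × ($7,860.00 − $4,600.00) = $230.00 + 10.7% × $3,260.00 = $578.82
Social Insurance: 1.4% × $8,330.00 = $116.62
Total: $578.82 + $116.62 = $695.44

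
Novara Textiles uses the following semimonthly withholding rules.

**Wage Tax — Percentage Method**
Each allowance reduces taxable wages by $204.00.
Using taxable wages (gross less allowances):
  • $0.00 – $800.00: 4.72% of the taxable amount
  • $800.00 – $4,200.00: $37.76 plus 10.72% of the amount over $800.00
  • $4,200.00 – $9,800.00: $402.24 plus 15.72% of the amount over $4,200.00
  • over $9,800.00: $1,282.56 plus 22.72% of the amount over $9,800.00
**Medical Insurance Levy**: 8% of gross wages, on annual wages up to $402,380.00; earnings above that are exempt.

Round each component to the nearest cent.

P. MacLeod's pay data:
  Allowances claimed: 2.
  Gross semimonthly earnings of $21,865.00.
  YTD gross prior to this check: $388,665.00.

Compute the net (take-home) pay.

$16,836.77

Wage Tax: taxable = $21,865.00 − 2×$204.00 = $21,457.00
  $1,282.56 + 22.72% × ($21,457.00 − $9,800.00) = $1,282.56 + 22.72% × $11,657.00 = $3,931.03
Medical Insurance Levy: cap $402,380.00 − YTD $388,665.00 = $13,715.00 subject; 8% × $13,715.00 = $1,097.20
Total withheld: $3,931.03 + $1,097.20 = $5,028.23
Net pay: $21,865.00 − $5,028.23 = $16,836.77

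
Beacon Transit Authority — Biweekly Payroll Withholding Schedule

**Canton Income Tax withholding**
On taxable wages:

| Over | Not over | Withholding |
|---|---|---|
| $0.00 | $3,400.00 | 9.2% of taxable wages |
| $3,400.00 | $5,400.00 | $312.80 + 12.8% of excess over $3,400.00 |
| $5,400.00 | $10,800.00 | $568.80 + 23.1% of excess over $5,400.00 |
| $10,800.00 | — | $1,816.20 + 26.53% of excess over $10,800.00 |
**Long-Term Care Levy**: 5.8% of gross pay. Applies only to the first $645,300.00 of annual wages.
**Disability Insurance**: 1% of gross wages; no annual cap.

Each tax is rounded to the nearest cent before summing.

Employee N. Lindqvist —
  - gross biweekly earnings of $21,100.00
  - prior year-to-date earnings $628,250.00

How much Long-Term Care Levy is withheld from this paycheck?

$988.90

Long-Term Care Levy: cap $645,300.00 − YTD $628,250.00 = $17,050.00 subject; 5.8% × $17,050.00 = $988.90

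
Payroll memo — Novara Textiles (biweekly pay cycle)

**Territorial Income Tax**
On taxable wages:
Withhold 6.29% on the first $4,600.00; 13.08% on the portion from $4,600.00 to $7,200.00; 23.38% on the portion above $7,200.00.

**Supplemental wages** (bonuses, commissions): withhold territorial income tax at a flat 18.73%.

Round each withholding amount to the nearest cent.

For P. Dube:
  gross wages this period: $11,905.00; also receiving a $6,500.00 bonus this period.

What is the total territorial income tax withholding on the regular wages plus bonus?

$2,946.90

Territorial Income Tax: taxable = $11,905.00
  $629.42 + 23.38% × ($11,905.00 − $7,200.00) = $629.42 + 23.38% × $4,705.00 = $1,729.45
Supplemental (18.73% flat on bonus): 18.73% × $6,500.00 = $1,217.45
Total territorial income tax: $1,729.45 + $1,217.45 = $2,946.90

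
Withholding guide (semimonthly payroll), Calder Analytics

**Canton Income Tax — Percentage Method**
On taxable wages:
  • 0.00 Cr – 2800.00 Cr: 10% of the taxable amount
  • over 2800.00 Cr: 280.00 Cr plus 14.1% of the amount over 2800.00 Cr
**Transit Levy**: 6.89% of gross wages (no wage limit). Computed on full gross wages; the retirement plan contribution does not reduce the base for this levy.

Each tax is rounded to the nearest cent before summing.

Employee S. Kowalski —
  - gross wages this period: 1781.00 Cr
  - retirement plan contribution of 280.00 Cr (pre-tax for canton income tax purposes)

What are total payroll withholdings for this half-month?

Canton Income Tax: taxable = 1781.00 Cr − 280.00 Cr = 1501.00 Cr
  10% × 1501.00 Cr = 150.10 Cr
Transit Levy: 6.89% × 1781.00 Cr = 122.71 Cr
Total: 150.10 Cr + 122.71 Cr = 272.81 Cr

272.81 Cr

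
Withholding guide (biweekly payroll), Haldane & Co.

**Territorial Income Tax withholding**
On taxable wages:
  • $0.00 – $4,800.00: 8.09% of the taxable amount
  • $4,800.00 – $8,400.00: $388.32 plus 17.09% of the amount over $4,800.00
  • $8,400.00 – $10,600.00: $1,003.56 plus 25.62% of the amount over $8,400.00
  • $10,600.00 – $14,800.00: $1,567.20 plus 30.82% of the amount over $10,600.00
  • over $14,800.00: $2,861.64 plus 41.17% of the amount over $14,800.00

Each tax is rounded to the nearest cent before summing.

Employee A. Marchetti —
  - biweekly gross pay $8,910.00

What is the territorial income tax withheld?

Territorial Income Tax: taxable = $8,910.00
  $1,003.56 + 25.62% × ($8,910.00 − $8,400.00) = $1,003.56 + 25.62% × $510.00 = $1,134.22

$1,134.22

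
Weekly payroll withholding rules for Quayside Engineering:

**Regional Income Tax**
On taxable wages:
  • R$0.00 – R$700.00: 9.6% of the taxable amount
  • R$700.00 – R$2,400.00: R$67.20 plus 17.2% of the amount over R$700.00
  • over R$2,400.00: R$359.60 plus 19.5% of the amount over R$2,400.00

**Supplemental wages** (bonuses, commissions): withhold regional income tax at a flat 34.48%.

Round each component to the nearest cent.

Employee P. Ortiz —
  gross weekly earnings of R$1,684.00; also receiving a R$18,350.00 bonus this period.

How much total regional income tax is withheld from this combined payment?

R$6,563.53

Regional Income Tax: taxable = R$1,684.00
  R$67.20 + 17.2% × (R$1,684.00 − R$700.00) = R$67.20 + 17.2% × R$984.00 = R$236.45
Supplemental (34.48% flat on bonus): 34.48% × R$18,350.00 = R$6,327.08
Total regional income tax: R$236.45 + R$6,327.08 = R$6,563.53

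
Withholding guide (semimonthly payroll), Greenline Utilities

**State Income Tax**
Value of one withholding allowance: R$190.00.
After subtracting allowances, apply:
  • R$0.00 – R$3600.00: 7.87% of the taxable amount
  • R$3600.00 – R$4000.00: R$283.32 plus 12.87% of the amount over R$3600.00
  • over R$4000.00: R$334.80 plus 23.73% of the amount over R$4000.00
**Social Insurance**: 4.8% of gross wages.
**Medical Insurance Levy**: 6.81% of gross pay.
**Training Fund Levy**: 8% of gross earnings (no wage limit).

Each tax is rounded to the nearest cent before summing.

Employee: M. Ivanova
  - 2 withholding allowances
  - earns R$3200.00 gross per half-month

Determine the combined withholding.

State Income Tax: taxable = R$3200.00 − 2×R$190.00 = R$2820.00
  7.87% × R$2820.00 = R$221.93
Social Insurance: 4.8% × R$3200.00 = R$153.60
Medical Insurance Levy: 6.81% × R$3200.00 = R$217.92
Training Fund Levy: 8% × R$3200.00 = R$256.00
Total: R$221.93 + R$153.60 + R$217.92 + R$256.00 = R$849.45

R$849.45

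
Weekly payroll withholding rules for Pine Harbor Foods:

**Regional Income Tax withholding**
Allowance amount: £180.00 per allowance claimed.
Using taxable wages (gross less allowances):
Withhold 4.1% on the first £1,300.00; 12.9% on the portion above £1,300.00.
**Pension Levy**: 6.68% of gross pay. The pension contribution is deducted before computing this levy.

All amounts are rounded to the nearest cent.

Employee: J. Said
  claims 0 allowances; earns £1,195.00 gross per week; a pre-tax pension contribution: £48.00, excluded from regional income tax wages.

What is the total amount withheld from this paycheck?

£123.65

Regional Income Tax: taxable = £1,195.00 − £48.00 = £1,147.00
  4.1% × £1,147.00 = £47.03
Pension Levy: 6.68% × £1,147.00 = £76.62
Total: £47.03 + £76.62 = £123.65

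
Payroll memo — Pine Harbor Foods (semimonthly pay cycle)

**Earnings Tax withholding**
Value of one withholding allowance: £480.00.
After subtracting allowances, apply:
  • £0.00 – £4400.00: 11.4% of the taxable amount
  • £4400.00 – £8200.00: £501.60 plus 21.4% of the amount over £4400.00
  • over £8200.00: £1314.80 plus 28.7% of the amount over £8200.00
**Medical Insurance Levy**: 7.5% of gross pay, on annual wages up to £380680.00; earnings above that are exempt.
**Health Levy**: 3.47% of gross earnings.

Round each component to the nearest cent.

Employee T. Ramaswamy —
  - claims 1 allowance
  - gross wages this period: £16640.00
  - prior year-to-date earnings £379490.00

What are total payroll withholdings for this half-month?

£4265.98

Earnings Tax: taxable = £16640.00 − 1×£480.00 = £16160.00
  £1314.80 + 28.7% × (£16160.00 − £8200.00) = £1314.80 + 28.7% × £7960.00 = £3599.32
Medical Insurance Levy: cap £380680.00 − YTD £379490.00 = £1190.00 subject; 7.5% × £1190.00 = £89.25
Health Levy: 3.47% × £16640.00 = £577.41
Total: £3599.32 + £89.25 + £577.41 = £4265.98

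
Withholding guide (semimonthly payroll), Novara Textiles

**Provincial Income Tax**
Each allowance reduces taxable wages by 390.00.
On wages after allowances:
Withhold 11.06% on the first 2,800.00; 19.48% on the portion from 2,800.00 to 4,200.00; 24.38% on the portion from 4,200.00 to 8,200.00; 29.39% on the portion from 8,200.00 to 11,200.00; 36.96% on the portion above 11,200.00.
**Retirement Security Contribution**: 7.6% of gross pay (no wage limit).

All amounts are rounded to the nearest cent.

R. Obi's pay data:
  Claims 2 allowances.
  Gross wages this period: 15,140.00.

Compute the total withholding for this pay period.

4,757.88

Provincial Income Tax: taxable = 15,140.00 − 2×390.00 = 14,360.00
  2,439.30 + 36.96% × (14,360.00 − 11,200.00) = 2,439.30 + 36.96% × 3,160.00 = 3,607.24
Retirement Security Contribution: 7.6% × 15,140.00 = 1,150.64
Total: 3,607.24 + 1,150.64 = 4,757.88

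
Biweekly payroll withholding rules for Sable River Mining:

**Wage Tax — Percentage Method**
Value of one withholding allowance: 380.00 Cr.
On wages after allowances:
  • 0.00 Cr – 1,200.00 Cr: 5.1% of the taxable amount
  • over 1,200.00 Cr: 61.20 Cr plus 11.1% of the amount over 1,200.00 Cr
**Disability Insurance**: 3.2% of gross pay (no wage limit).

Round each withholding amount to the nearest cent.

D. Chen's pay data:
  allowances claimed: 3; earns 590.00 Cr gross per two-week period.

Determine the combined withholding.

Wage Tax: taxable = 590.00 Cr − 3×380.00 Cr = -550.00 Cr
  Taxable ≤ 0 → 0.00 Cr
Disability Insurance: 3.2% × 590.00 Cr = 18.88 Cr
Total: 0.00 Cr + 18.88 Cr = 18.88 Cr

18.88 Cr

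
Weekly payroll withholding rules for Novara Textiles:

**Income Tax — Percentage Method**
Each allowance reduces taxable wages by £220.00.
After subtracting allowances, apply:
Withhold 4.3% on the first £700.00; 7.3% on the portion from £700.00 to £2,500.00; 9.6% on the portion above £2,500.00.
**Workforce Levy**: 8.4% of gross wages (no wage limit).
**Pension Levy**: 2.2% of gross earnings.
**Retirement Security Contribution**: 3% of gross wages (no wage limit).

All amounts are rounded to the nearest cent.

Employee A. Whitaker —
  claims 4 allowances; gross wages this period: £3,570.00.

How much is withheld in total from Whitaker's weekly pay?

Income Tax: taxable = £3,570.00 − 4×£220.00 = £2,690.00
  £161.50 + 9.6% × (£2,690.00 − £2,500.00) = £161.50 + 9.6% × £190.00 = £179.74
Workforce Levy: 8.4% × £3,570.00 = £299.88
Pension Levy: 2.2% × £3,570.00 = £78.54
Retirement Security Contribution: 3% × £3,570.00 = £107.10
Total: £179.74 + £299.88 + £78.54 + £107.10 = £665.26

£665.26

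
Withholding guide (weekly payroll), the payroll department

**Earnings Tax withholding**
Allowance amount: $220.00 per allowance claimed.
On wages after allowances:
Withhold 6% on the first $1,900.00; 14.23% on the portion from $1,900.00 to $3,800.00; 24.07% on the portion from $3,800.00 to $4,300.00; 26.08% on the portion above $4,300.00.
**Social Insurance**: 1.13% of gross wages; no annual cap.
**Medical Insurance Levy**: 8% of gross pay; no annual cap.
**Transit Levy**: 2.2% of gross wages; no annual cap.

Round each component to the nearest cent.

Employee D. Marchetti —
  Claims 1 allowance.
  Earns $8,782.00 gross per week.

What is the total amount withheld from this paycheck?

$2,611.25

Earnings Tax: taxable = $8,782.00 − 1×$220.00 = $8,562.00
  $504.72 + 26.08% × ($8,562.00 − $4,300.00) = $504.72 + 26.08% × $4,262.00 = $1,616.25
Social Insurance: 1.13% × $8,782.00 = $99.24
Medical Insurance Levy: 8% × $8,782.00 = $702.56
Transit Levy: 2.2% × $8,782.00 = $193.20
Total: $1,616.25 + $99.24 + $702.56 + $193.20 = $2,611.25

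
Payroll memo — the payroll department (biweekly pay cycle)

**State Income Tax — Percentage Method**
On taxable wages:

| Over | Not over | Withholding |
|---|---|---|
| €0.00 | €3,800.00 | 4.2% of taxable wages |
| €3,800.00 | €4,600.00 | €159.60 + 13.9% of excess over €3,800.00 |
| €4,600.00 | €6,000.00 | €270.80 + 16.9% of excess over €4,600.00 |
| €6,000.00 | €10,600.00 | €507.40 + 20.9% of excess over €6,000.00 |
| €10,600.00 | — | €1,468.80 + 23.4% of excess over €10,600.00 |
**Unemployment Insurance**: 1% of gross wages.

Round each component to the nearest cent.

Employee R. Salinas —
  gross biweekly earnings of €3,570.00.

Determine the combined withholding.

€185.64

State Income Tax: taxable = €3,570.00
  4.2% × €3,570.00 = €149.94
Unemployment Insurance: 1% × €3,570.00 = €35.70
Total: €149.94 + €35.70 = €185.64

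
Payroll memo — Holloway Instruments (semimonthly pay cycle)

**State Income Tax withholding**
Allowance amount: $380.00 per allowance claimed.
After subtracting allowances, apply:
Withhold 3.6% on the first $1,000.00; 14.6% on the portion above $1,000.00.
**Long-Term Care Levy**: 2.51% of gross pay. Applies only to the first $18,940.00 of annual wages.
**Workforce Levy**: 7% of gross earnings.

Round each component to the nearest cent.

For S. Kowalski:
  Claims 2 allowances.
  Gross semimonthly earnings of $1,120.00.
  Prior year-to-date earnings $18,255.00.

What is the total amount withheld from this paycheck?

State Income Tax: taxable = $1,120.00 − 2×$380.00 = $360.00
  3.6% × $360.00 = $12.96
Long-Term Care Levy: cap $18,940.00 − YTD $18,255.00 = $685.00 subject; 2.51% × $685.00 = $17.19
Workforce Levy: 7% × $1,120.00 = $78.40
Total: $12.96 + $17.19 + $78.40 = $108.55

$108.55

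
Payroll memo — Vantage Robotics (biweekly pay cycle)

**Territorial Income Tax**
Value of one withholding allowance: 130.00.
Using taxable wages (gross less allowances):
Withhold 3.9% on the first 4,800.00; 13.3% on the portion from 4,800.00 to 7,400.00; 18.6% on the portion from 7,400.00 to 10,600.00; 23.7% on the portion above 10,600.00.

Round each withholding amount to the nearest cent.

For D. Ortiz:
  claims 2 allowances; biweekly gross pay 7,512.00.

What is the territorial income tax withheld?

513.32

Territorial Income Tax: taxable = 7,512.00 − 2×130.00 = 7,252.00
  187.20 + 13.3% × (7,252.00 − 4,800.00) = 187.20 + 13.3% × 2,452.00 = 513.32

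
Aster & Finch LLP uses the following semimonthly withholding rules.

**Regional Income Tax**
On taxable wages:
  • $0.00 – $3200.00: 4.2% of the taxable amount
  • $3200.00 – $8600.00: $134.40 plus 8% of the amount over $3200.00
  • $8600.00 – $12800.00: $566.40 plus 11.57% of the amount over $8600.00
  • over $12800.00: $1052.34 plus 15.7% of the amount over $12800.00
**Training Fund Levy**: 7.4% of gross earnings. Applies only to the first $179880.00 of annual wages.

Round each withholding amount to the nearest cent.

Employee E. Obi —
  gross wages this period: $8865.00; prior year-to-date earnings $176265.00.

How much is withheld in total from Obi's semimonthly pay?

Regional Income Tax: taxable = $8865.00
  $566.40 + 11.57% × ($8865.00 − $8600.00) = $566.40 + 11.57% × $265.00 = $597.06
Training Fund Levy: cap $179880.00 − YTD $176265.00 = $3615.00 subject; 7.4% × $3615.00 = $267.51
Total: $597.06 + $267.51 = $864.57

$864.57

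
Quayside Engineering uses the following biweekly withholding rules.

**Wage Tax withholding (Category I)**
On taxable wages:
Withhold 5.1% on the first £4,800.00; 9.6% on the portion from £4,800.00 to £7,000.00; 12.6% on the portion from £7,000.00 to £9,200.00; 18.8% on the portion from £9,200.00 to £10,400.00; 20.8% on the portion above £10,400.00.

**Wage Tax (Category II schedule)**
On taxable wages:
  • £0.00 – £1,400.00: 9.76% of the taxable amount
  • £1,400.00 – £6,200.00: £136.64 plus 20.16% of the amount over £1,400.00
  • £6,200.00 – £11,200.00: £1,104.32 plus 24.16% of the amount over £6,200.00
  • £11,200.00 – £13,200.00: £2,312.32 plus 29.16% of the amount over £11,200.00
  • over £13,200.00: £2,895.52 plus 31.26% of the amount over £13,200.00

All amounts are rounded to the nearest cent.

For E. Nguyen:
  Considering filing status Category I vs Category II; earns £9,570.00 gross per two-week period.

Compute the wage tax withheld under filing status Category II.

£1,918.51

Wage Tax (Category II): taxable = £9,570.00
  £1,104.32 + 24.16% × (£9,570.00 − £6,200.00) = £1,104.32 + 24.16% × £3,370.00 = £1,918.51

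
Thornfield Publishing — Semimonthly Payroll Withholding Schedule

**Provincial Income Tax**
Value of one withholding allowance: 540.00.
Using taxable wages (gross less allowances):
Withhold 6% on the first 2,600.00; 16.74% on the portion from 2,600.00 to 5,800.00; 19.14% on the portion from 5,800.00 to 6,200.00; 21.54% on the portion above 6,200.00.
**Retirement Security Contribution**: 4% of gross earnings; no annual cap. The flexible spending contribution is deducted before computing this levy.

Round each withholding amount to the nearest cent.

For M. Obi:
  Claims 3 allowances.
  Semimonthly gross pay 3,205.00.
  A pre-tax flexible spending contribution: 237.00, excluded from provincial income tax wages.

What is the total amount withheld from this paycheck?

199.60

Provincial Income Tax: taxable = 3,205.00 − 237.00 − 3×540.00 = 1,348.00
  6% × 1,348.00 = 80.88
Retirement Security Contribution: 4% × 2,968.00 = 118.72
Total: 80.88 + 118.72 = 199.60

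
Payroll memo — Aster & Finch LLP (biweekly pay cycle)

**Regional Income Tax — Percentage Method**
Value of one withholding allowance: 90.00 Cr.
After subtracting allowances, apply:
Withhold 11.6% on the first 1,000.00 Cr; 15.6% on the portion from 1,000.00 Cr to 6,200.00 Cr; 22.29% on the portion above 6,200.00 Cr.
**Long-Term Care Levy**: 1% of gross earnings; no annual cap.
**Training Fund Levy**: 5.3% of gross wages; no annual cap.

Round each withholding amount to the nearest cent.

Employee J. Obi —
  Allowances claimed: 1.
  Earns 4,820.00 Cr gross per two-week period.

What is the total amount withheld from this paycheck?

1,001.54 Cr

Regional Income Tax: taxable = 4,820.00 Cr − 1×90.00 Cr = 4,730.00 Cr
  116.00 Cr + 15.6% × (4,730.00 Cr − 1,000.00 Cr) = 116.00 Cr + 15.6% × 3,730.00 Cr = 697.88 Cr
Long-Term Care Levy: 1% × 4,820.00 Cr = 48.20 Cr
Training Fund Levy: 5.3% × 4,820.00 Cr = 255.46 Cr
Total: 697.88 Cr + 48.20 Cr + 255.46 Cr = 1,001.54 Cr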